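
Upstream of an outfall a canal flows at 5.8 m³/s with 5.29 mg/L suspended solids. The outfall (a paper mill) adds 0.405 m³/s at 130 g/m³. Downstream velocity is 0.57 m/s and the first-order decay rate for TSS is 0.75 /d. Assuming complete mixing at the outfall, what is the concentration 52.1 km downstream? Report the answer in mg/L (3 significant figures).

6.07 mg/L

After complete mixing, C₀ = (0.405·130 + 5.8·5.29) / 6.205 = 13.43 mg/L.
Travel time t = 5.21e+04 m / 0.57 m/s = 9.14e+04 s = 1.058 d.
C = 13.43·exp(−0.75·1.058) = 13.43·0.4523 = 6.074 mg/L.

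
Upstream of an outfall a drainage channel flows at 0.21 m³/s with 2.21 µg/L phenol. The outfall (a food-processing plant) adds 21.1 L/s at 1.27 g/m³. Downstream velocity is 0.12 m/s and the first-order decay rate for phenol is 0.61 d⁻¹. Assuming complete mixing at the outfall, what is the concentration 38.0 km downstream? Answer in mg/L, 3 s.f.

21.1 L/s = 0.0211 m³/s.
2.21 µg/L = 0.00221 mg/L.
After complete mixing, C₀ = (0.0211·1.27 + 0.21·0.00221) / 0.2311 = 0.118 mg/L.
Travel time t = 3.8e+04 m / 0.12 m/s = 3.167e+05 s = 3.665 d.
C = 0.118·exp(−0.61·3.665) = 0.118·0.1069 = 0.01261 mg/L.

0.0126 mg/L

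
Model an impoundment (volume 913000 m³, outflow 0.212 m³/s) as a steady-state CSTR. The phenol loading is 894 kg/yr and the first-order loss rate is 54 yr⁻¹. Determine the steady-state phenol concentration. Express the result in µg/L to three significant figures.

Outflow Q = 0.212 m³/s × 3.156e+07 s/yr = 6.69e+06 m³/yr.
Steady-state CSTR mass balance: W = Q·C + k·V·C, so C = W/(Q + kV).
Q + kV = 6.69e+06 + 54·913000 = 5.599e+07 m³/yr.
C = 894/5.599e+07 = 1.597e-05 kg/m³ = 0.01597 mg/L = 15.97 µg/L.

16.0 µg/L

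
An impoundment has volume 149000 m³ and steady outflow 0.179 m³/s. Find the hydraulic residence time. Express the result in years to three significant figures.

0.0264 yr

Q = 0.179 m³/s × 3.156e+07 s/yr = 5.649e+06 m³/yr.
Hydraulic residence time τ = V/Q = 149000/5.649e+06 = 0.02638 yr.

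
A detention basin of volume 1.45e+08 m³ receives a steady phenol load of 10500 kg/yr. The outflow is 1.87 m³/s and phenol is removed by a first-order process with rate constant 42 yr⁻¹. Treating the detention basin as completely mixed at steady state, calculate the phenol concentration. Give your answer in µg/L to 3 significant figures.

Outflow Q = 1.87 m³/s × 3.156e+07 s/yr = 5.901e+07 m³/yr.
Steady-state CSTR mass balance: W = Q·C + k·V·C, so C = W/(Q + kV).
Q + kV = 5.901e+07 + 42·1.45e+08 = 6.149e+09 m³/yr.
C = 10500/6.149e+09 = 1.708e-06 kg/m³ = 0.001708 mg/L = 1.708 µg/L.

1.71 µg/L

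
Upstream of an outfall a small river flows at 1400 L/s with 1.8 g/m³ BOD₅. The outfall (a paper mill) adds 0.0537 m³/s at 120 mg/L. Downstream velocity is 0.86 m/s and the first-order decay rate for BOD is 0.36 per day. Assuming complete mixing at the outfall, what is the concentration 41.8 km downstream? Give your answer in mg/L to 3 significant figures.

1400 L/s = 1.4 m³/s.
After complete mixing, C₀ = (0.0537·120 + 1.4·1.8) / 1.454 = 6.166 mg/L.
Travel time t = 4.18e+04 m / 0.86 m/s = 4.86e+04 s = 0.5626 d.
C = 6.166·exp(−0.36·0.5626) = 6.166·0.8167 = 5.036 mg/L.

5.04 mg/L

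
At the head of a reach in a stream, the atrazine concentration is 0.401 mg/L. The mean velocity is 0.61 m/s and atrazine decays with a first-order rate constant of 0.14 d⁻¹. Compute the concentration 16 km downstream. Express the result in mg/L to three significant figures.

Travel time t = 16 km / 0.61 m/s = 1.6e+04/0.61 = 2.623e+04 s = 0.3036 d.
First-order decay: C = 0.401·exp(−0.14·0.3036) = 0.401·0.9584 = 0.3843 mg/L.

0.384 mg/L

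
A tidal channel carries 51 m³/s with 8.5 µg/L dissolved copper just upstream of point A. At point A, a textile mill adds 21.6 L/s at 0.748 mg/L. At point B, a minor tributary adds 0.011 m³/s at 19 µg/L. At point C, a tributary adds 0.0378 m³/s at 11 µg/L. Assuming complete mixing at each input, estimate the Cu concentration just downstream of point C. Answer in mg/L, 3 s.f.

0.00882 mg/L

8.5 µg/L = 0.0085 mg/L.
21.6 L/s = 0.0216 m³/s.
After input A: C = (51·0.0085 + 0.0216·0.748) / 51.02 = 0.008813 mg/L.
19 µg/L = 0.019 mg/L.
After input B: C = (51.02·0.008813 + 0.011·0.019) / 51.03 = 0.008815 mg/L.
11 µg/L = 0.011 mg/L.
After input C: C = (51.03·0.008815 + 0.0378·0.011) / 51.07 = 0.008817 mg/L.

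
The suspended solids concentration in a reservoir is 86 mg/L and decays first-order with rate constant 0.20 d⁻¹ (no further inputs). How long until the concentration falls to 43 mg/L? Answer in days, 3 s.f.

t = ln(C₀/C)/k = ln(86/43)/0.20 = 0.6931/0.20 = 3.466 d.

3.47 d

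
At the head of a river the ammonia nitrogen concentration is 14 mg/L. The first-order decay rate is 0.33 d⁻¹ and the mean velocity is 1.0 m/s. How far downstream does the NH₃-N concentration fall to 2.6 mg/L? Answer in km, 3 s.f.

From C = C₀·e^(−kt), t = ln(C₀/C)/k = ln(14/2.6)/0.33 = 1.684/0.33 = 5.102 d.
Distance = v·t = 1.0 m/s × 4.408e+05 s = 4.408e+05 m = 440.8 km.

441 km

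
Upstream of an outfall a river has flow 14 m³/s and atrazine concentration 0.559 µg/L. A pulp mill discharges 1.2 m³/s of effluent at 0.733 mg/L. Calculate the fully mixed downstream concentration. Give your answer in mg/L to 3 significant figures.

0.0584 mg/L

0.559 µg/L = 0.000559 mg/L.
By mass balance at complete mixing, C = (1.2·0.733 + 14·0.000559) / (1.2 + 14) = 0.8874/15.2 = 0.05838 mg/L.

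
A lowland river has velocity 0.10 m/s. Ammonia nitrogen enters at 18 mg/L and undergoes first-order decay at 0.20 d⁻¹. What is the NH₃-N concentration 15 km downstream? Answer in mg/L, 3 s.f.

12.7 mg/L

Travel time t = 15 km / 0.10 m/s = 1.5e+04/0.10 = 1.5e+05 s = 1.736 d.
First-order decay: C = 18·exp(−0.20·1.736) = 18·0.7066 = 12.72 mg/L.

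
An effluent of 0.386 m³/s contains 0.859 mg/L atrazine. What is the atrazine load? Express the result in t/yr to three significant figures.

10.5 t/yr

Mass flux = Q·C = 0.386 m³/s × 0.859 g/m³ = 0.3316 g/s.
= 0.3316 g/s × 31.56 = 10.46 t/yr.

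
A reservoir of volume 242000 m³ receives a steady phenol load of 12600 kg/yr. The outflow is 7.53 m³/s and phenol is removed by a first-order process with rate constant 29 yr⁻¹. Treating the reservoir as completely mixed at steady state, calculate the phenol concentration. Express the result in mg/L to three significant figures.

Outflow Q = 7.53 m³/s × 3.156e+07 s/yr = 2.376e+08 m³/yr.
Steady-state CSTR mass balance: W = Q·C + k·V·C, so C = W/(Q + kV).
Q + kV = 2.376e+08 + 29·242000 = 2.446e+08 m³/yr.
C = 12600/2.446e+08 = 5.15e-05 kg/m³ = 0.0515 mg/L.

0.0515 mg/L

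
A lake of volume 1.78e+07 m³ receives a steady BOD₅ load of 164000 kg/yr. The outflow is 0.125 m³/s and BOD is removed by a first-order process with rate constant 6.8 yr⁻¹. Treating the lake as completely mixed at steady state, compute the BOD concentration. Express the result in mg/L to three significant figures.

1.31 mg/L

Outflow Q = 0.125 m³/s × 3.156e+07 s/yr = 3.945e+06 m³/yr.
Steady-state CSTR mass balance: W = Q·C + k·V·C, so C = W/(Q + kV).
Q + kV = 3.945e+06 + 6.8·1.78e+07 = 1.25e+08 m³/yr.
C = 164000/1.25e+08 = 0.001312 kg/m³ = 1.312 mg/L.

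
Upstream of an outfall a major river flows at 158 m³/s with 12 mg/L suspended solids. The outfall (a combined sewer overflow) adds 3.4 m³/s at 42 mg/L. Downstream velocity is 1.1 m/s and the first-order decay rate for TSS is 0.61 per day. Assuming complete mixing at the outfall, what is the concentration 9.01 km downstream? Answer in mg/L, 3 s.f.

After complete mixing, C₀ = (3.4·42 + 158·12) / 161.4 = 12.63 mg/L.
Travel time t = 9010 m / 1.1 m/s = 8191 s = 0.0948 d.
C = 12.63·exp(−0.61·0.0948) = 12.63·0.9438 = 11.92 mg/L.

11.9 mg/L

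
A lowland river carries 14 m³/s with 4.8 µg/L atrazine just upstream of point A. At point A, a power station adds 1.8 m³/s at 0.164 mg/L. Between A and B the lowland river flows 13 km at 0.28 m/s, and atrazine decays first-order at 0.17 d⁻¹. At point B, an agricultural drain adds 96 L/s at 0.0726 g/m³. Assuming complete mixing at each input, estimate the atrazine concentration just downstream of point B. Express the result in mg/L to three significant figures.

4.8 µg/L = 0.0048 mg/L.
After input A: C = (14·0.0048 + 1.8·0.164) / 15.8 = 0.02294 mg/L.
Over the 13 km reach to input B (t = 4.643e+04 s = 0.5374 d), decay gives C = 0.02294·exp(−0.17·0.5374) = 0.02093 mg/L.
96 L/s = 0.096 m³/s.
After input B: C = (15.8·0.02093 + 0.096·0.0726) / 15.9 = 0.02125 mg/L.

0.0212 mg/L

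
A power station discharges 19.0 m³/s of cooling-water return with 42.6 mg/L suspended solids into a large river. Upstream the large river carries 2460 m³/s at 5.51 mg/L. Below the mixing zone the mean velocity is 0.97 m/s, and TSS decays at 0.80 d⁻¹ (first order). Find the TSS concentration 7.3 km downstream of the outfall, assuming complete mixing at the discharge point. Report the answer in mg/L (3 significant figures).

After complete mixing, C₀ = (19·42.6 + 2460·5.51) / 2479 = 5.794 mg/L.
Travel time t = 7300 m / 0.97 m/s = 7526 s = 0.0871 d.
C = 5.794·exp(−0.80·0.0871) = 5.794·0.9327 = 5.404 mg/L.

5.40 mg/L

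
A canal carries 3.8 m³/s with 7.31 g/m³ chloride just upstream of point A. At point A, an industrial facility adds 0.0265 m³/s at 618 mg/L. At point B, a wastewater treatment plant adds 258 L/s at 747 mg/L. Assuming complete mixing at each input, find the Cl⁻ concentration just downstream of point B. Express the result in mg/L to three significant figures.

After input A: C = (3.8·7.31 + 0.0265·618) / 3.826 = 11.54 mg/L.
258 L/s = 0.258 m³/s.
After input B: C = (3.826·11.54 + 0.258·747) / 4.085 = 58 mg/L.

58.0 mg/L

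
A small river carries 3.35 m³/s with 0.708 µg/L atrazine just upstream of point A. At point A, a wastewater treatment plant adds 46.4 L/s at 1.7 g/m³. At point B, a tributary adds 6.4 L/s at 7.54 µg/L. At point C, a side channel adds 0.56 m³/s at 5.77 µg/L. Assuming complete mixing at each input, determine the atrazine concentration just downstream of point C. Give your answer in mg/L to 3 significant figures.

0.0213 mg/L

0.708 µg/L = 0.000708 mg/L.
46.4 L/s = 0.0464 m³/s.
After input A: C = (3.35·0.000708 + 0.0464·1.7) / 3.396 = 0.02392 mg/L.
6.4 L/s = 0.0064 m³/s.
7.54 µg/L = 0.00754 mg/L.
After input B: C = (3.396·0.02392 + 0.0064·0.00754) / 3.403 = 0.02389 mg/L.
5.77 µg/L = 0.00577 mg/L.
After input C: C = (3.403·0.02389 + 0.56·0.00577) / 3.963 = 0.02133 mg/L.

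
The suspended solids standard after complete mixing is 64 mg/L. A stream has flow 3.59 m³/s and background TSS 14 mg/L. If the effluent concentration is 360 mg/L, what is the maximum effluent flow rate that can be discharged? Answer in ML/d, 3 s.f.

52.4 ML/d

Mass balance at complete mixing: C_std·(Q_w + Q_r) = Q_w·C_e + Q_r·C_b.
Rearranging, Q_w = Q_r·(C_std − C_b)/(C_e − C_std) = 3.59·(64 − 14) / (360 − 64) = 0.6064 m³/s.
= 52.39 ML/d.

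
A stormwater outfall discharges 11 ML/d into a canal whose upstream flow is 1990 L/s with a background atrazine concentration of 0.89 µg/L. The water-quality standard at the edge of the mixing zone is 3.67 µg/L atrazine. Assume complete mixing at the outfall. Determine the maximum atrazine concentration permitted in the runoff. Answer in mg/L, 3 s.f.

11 ML/d = 0.1273 m³/s.
1990 L/s = 1.99 m³/s.
0.89 µg/L = 0.00089 mg/L.
3.67 µg/L = 0.00367 mg/L.
Mass balance: 0.00367·2.117 = 0.1273·Cₑ + 1.99·0.00089.
Cₑ = (0.007771 − 0.001771) / 0.1273 = 0.04712 mg/L.

0.0471 mg/L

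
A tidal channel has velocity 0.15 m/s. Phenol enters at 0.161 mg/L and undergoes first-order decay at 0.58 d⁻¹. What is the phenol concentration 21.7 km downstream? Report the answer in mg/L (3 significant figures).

0.0610 mg/L

Travel time t = 21.7 km / 0.15 m/s = 2.17e+04/0.15 = 1.447e+05 s = 1.674 d.
First-order decay: C = 0.161·exp(−0.58·1.674) = 0.161·0.3787 = 0.06096 mg/L.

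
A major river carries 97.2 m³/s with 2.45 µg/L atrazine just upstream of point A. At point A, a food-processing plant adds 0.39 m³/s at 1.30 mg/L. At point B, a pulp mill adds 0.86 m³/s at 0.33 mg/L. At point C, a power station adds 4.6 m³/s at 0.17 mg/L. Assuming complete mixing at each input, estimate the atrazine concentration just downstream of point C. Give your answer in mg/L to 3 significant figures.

2.45 µg/L = 0.00245 mg/L.
After input A: C = (97.2·0.00245 + 0.39·1.3) / 97.59 = 0.007635 mg/L.
After input B: C = (97.59·0.007635 + 0.86·0.33) / 98.45 = 0.01045 mg/L.
After input C: C = (98.45·0.01045 + 4.6·0.17) / 103 = 0.01757 mg/L.

0.0176 mg/L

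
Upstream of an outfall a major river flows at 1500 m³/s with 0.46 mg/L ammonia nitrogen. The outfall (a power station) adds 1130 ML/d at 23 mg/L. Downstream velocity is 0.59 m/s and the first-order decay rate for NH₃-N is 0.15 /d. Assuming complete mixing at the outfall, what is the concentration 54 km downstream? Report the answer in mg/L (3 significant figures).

0.559 mg/L

1130 ML/d = 13.08 m³/s.
After complete mixing, C₀ = (13.08·23 + 1500·0.46) / 1513 = 0.6548 mg/L.
Travel time t = 5.4e+04 m / 0.59 m/s = 9.153e+04 s = 1.059 d.
C = 0.6548·exp(−0.15·1.059) = 0.6548·0.8531 = 0.5586 mg/L.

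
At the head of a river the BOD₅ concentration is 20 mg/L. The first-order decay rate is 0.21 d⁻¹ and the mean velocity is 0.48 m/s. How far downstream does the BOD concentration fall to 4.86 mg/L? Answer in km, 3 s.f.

279 km

From C = C₀·e^(−kt), t = ln(C₀/C)/k = ln(20/4.86)/0.21 = 1.415/0.21 = 6.737 d.
Distance = v·t = 0.48 m/s × 5.82e+05 s = 2.794e+05 m = 279.4 km.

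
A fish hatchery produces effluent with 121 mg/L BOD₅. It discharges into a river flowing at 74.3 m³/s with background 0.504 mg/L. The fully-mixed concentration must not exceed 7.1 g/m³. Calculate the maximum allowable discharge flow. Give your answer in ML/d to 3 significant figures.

372 ML/d

Mass balance at complete mixing: C_std·(Q_w + Q_r) = Q_w·C_e + Q_r·C_b.
Rearranging, Q_w = Q_r·(C_std − C_b)/(C_e − C_std) = 74.3·(7.1 − 0.504) / (121 − 7.1) = 4.303 m³/s.
= 371.8 ML/d.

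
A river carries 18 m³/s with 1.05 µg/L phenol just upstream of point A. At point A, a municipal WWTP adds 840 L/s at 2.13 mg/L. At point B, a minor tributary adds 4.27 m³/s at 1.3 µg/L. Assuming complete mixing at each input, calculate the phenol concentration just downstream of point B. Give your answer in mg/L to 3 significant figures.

1.05 µg/L = 0.00105 mg/L.
840 L/s = 0.84 m³/s.
After input A: C = (18·0.00105 + 0.84·2.13) / 18.84 = 0.09597 mg/L.
1.3 µg/L = 0.0013 mg/L.
After input B: C = (18.84·0.09597 + 4.27·0.0013) / 23.11 = 0.07848 mg/L.

0.0785 mg/L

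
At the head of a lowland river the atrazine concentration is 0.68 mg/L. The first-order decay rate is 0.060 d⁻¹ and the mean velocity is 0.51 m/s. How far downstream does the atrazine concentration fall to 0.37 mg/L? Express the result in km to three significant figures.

447 km

From C = C₀·e^(−kt), t = ln(C₀/C)/k = ln(0.68/0.37)/0.060 = 0.6086/0.060 = 10.14 d.
Distance = v·t = 0.51 m/s × 8.764e+05 s = 4.469e+05 m = 446.9 km.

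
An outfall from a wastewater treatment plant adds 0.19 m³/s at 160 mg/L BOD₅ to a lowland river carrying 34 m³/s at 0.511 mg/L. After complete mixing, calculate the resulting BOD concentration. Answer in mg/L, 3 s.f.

1.40 mg/L

Flow-weighted mixing gives C = (0.19·160 + 34·0.511) / (0.19 + 34) = 47.77/34.19 = 1.397 mg/L.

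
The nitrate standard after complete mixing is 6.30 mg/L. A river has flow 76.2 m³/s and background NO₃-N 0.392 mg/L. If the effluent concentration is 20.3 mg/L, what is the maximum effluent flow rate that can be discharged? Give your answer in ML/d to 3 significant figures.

Mass balance at complete mixing: C_std·(Q_w + Q_r) = Q_w·C_e + Q_r·C_b.
Rearranging, Q_w = Q_r·(C_std − C_b)/(C_e − C_std) = 76.2·(6.3 − 0.392) / (20.3 − 6.3) = 32.16 m³/s.
= 2778 ML/d.

2780 ML/d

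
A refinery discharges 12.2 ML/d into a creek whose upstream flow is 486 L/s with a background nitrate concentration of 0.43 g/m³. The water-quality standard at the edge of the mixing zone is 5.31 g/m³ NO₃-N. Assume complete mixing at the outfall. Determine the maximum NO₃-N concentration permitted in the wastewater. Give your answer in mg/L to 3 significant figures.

22.1 mg/L

12.2 ML/d = 0.1412 m³/s.
486 L/s = 0.486 m³/s.
Mass balance: 5.31·0.6272 = 0.1412·Cₑ + 0.486·0.43.
Cₑ = (3.33 − 0.209) / 0.1412 = 22.11 mg/L.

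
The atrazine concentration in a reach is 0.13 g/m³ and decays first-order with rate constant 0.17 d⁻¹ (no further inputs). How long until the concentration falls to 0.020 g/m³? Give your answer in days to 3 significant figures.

t = ln(C₀/C)/k = ln(0.13/0.020)/0.17 = 1.872/0.17 = 11.01 d.

11.0 d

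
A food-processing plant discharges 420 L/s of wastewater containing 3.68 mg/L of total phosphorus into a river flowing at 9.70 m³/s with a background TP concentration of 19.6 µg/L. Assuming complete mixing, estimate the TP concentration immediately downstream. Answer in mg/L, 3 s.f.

0.172 mg/L

420 L/s = 0.42 m³/s.
19.6 µg/L = 0.0196 mg/L.
Conservation of mass across the mixing zone: C = (0.42·3.68 + 9.7·0.0196) / (0.42 + 9.7) = 1.736/10.12 = 0.1715 mg/L.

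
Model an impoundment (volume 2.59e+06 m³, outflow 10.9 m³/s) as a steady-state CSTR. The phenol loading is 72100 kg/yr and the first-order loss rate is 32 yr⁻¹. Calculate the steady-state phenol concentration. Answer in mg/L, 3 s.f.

0.169 mg/L

Outflow Q = 10.9 m³/s × 3.156e+07 s/yr = 3.44e+08 m³/yr.
Steady-state CSTR mass balance: W = Q·C + k·V·C, so C = W/(Q + kV).
Q + kV = 3.44e+08 + 32·2.59e+06 = 4.269e+08 m³/yr.
C = 72100/4.269e+08 = 0.0001689 kg/m³ = 0.1689 mg/L.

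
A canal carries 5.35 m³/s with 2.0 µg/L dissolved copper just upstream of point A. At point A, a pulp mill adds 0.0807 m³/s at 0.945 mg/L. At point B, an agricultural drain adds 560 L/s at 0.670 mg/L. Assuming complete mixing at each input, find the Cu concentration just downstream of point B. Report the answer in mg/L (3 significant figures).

2.0 µg/L = 0.002 mg/L.
After input A: C = (5.35·0.002 + 0.0807·0.945) / 5.431 = 0.01601 mg/L.
560 L/s = 0.56 m³/s.
After input B: C = (5.431·0.01601 + 0.56·0.67) / 5.991 = 0.07715 mg/L.

0.0771 mg/L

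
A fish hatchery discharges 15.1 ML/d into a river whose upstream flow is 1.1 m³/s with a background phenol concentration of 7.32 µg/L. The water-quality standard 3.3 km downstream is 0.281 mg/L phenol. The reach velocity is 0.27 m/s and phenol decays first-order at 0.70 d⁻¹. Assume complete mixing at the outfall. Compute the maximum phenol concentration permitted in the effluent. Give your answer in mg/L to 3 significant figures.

2.22 mg/L

15.1 ML/d = 0.1748 m³/s.
7.32 µg/L = 0.00732 mg/L.
Travel time to the compliance point: t = 3300/0.27 = 1.222e+04 s = 0.1415 d; decay factor exp(−0.70·0.1415) = 0.9057.
So the concentration just after mixing may be at most 0.281/0.9057 = 0.3102 mg/L.
Mass balance: 0.3102·1.275 = 0.1748·Cₑ + 1.1·0.00732.
Cₑ = (0.3955 − 0.008052) / 0.1748 = 2.217 mg/L.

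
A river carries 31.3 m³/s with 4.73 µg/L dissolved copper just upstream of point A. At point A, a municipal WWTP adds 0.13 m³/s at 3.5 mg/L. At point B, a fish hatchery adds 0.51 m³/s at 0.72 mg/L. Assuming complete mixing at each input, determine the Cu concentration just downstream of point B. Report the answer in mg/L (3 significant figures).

0.0304 mg/L

4.73 µg/L = 0.00473 mg/L.
After input A: C = (31.3·0.00473 + 0.13·3.5) / 31.43 = 0.01919 mg/L.
After input B: C = (31.43·0.01919 + 0.51·0.72) / 31.94 = 0.03038 mg/L.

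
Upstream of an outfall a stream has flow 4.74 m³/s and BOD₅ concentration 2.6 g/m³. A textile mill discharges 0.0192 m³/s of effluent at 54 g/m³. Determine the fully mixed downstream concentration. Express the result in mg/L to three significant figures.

2.81 mg/L

By mass balance at complete mixing, C = (0.0192·54 + 4.74·2.6) / (0.0192 + 4.74) = 13.36/4.759 = 2.807 mg/L.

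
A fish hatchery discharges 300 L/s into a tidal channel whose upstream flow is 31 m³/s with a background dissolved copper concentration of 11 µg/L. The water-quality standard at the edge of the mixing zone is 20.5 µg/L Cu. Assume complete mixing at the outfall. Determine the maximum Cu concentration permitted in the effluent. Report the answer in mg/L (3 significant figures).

1.00 mg/L

300 L/s = 0.3 m³/s.
11 µg/L = 0.011 mg/L.
20.5 µg/L = 0.0205 mg/L.
Mass balance: 0.0205·31.3 = 0.3·Cₑ + 31·0.011.
Cₑ = (0.6417 − 0.341) / 0.3 = 1.002 mg/L.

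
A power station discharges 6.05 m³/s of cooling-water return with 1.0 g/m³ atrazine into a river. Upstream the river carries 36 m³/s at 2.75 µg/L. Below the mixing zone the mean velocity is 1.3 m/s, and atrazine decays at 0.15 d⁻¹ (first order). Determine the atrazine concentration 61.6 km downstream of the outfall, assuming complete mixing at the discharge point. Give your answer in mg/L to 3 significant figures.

2.75 µg/L = 0.00275 mg/L.
After complete mixing, C₀ = (6.05·1 + 36·0.00275) / 42.05 = 0.1462 mg/L.
Travel time t = 6.16e+04 m / 1.3 m/s = 4.738e+04 s = 0.5484 d.
C = 0.1462·exp(−0.15·0.5484) = 0.1462·0.921 = 0.1347 mg/L.

0.135 mg/L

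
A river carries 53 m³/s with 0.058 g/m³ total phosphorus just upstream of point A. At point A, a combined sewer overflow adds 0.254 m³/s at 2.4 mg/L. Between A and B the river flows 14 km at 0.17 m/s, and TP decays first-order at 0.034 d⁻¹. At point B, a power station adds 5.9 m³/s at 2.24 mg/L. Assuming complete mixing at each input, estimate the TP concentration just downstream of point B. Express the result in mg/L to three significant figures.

After input A: C = (53·0.058 + 0.254·2.4) / 53.25 = 0.06917 mg/L.
Over the 14 km reach to input B (t = 8.235e+04 s = 0.9532 d), decay gives C = 0.06917·exp(−0.034·0.9532) = 0.06696 mg/L.
After input B: C = (53.25·0.06696 + 5.9·2.24) / 59.15 = 0.2837 mg/L.

0.284 mg/L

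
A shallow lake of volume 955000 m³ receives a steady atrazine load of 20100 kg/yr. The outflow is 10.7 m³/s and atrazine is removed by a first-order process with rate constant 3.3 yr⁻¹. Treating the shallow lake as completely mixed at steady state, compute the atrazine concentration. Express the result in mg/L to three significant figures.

Outflow Q = 10.7 m³/s × 3.156e+07 s/yr = 3.377e+08 m³/yr.
Steady-state CSTR mass balance: W = Q·C + k·V·C, so C = W/(Q + kV).
Q + kV = 3.377e+08 + 3.3·955000 = 3.408e+08 m³/yr.
C = 20100/3.408e+08 = 5.898e-05 kg/m³ = 0.05898 mg/L.

0.0590 mg/L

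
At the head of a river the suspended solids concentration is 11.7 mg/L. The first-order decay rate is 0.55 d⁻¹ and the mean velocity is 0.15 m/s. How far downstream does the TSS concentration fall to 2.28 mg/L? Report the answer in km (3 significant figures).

38.5 km

From C = C₀·e^(−kt), t = ln(C₀/C)/k = ln(11.7/2.28)/0.55 = 1.635/0.55 = 2.973 d.
Distance = v·t = 0.15 m/s × 2.569e+05 s = 3.854e+04 m = 38.54 km.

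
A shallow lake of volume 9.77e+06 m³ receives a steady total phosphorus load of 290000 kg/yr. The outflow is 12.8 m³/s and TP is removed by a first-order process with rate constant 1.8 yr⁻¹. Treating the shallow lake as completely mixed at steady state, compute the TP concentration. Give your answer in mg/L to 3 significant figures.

0.688 mg/L

Outflow Q = 12.8 m³/s × 3.156e+07 s/yr = 4.039e+08 m³/yr.
Steady-state CSTR mass balance: W = Q·C + k·V·C, so C = W/(Q + kV).
Q + kV = 4.039e+08 + 1.8·9.77e+06 = 4.215e+08 m³/yr.
C = 290000/4.215e+08 = 0.000688 kg/m³ = 0.688 mg/L.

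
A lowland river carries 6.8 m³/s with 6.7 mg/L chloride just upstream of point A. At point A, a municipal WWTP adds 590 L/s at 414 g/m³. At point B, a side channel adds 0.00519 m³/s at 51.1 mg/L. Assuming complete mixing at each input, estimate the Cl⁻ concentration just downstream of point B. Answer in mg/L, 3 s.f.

39.2 mg/L

590 L/s = 0.59 m³/s.
After input A: C = (6.8·6.7 + 0.59·414) / 7.39 = 39.22 mg/L.
After input B: C = (7.39·39.22 + 0.00519·51.1) / 7.395 = 39.23 mg/L.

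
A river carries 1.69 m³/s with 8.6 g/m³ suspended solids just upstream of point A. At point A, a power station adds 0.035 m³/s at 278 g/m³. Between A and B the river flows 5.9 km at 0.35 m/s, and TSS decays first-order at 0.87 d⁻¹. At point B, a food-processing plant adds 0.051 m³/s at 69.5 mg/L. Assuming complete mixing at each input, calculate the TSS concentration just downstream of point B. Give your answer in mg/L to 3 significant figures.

After input A: C = (1.69·8.6 + 0.035·278) / 1.725 = 14.07 mg/L.
Over the 5.9 km reach to input B (t = 1.686e+04 s = 0.1951 d), decay gives C = 14.07·exp(−0.87·0.1951) = 11.87 mg/L.
After input B: C = (1.725·11.87 + 0.051·69.5) / 1.776 = 13.53 mg/L.

13.5 mg/L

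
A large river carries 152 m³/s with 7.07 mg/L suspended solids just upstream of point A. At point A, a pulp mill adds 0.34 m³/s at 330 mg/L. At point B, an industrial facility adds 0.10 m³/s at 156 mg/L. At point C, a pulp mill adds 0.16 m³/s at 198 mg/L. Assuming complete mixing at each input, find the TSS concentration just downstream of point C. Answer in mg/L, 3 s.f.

8.09 mg/L

After input A: C = (152·7.07 + 0.34·330) / 152.3 = 7.791 mg/L.
After input B: C = (152.3·7.791 + 0.1·156) / 152.4 = 7.888 mg/L.
After input C: C = (152.4·7.888 + 0.16·198) / 152.6 = 8.087 mg/L.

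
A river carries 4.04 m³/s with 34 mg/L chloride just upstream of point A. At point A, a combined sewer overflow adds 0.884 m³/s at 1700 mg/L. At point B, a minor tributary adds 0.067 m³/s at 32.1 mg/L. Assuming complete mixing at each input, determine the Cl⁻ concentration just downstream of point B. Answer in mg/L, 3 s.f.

After input A: C = (4.04·34 + 0.884·1700) / 4.924 = 333.1 mg/L.
After input B: C = (4.924·333.1 + 0.067·32.1) / 4.991 = 329.1 mg/L.

329 mg/L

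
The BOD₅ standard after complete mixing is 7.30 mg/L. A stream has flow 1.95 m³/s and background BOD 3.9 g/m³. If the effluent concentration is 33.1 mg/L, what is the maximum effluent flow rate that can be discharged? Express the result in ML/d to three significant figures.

Mass balance at complete mixing: C_std·(Q_w + Q_r) = Q_w·C_e + Q_r·C_b.
Rearranging, Q_w = Q_r·(C_std − C_b)/(C_e − C_std) = 1.95·(7.3 − 3.9) / (33.1 − 7.3) = 0.257 m³/s.
= 22.2 ML/d.

22.2 ML/d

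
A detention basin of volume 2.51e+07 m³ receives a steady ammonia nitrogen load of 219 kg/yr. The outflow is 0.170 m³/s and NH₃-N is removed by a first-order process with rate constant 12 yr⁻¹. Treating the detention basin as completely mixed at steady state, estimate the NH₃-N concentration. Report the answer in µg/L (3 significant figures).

Outflow Q = 0.170 m³/s × 3.156e+07 s/yr = 5.365e+06 m³/yr.
Steady-state CSTR mass balance: W = Q·C + k·V·C, so C = W/(Q + kV).
Q + kV = 5.365e+06 + 12·2.51e+07 = 3.066e+08 m³/yr.
C = 219/3.066e+08 = 7.144e-07 kg/m³ = 0.0007144 mg/L = 0.7144 µg/L.

0.714 µg/L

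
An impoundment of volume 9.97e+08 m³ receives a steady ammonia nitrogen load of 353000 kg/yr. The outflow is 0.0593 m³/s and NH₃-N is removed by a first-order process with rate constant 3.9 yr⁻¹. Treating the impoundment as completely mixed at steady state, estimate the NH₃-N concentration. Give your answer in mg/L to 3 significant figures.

0.0907 mg/L

Outflow Q = 0.0593 m³/s × 3.156e+07 s/yr = 1.871e+06 m³/yr.
Steady-state CSTR mass balance: W = Q·C + k·V·C, so C = W/(Q + kV).
Q + kV = 1.871e+06 + 3.9·9.97e+08 = 3.89e+09 m³/yr.
C = 353000/3.89e+09 = 9.074e-05 kg/m³ = 0.09074 mg/L.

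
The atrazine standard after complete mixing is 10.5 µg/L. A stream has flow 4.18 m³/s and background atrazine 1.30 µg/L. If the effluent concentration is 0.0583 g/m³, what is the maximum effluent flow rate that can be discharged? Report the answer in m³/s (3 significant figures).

0.805 m³/s

1.30 µg/L = 0.0013 mg/L.
10.5 µg/L = 0.0105 mg/L.
Mass balance at complete mixing: C_std·(Q_w + Q_r) = Q_w·C_e + Q_r·C_b.
Rearranging, Q_w = Q_r·(C_std − C_b)/(C_e − C_std) = 4.18·(0.0105 − 0.0013) / (0.0583 − 0.0105) = 0.8045 m³/s.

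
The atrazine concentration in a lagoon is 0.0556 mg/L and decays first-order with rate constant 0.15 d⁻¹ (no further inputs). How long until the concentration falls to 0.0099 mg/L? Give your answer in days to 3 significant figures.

11.5 d

t = ln(C₀/C)/k = ln(0.0556/0.0099)/0.15 = 1.726/0.15 = 11.5 d.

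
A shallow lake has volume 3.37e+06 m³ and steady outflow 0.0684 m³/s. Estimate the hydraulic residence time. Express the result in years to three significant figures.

1.56 yr

Q = 0.0684 m³/s × 3.156e+07 s/yr = 2.159e+06 m³/yr.
Hydraulic residence time τ = V/Q = 3.37e+06/2.159e+06 = 1.561 yr.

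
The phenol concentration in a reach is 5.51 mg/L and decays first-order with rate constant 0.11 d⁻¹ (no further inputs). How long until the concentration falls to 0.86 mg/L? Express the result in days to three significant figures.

16.9 d

t = ln(C₀/C)/k = ln(5.51/0.86)/0.11 = 1.857/0.11 = 16.89 d.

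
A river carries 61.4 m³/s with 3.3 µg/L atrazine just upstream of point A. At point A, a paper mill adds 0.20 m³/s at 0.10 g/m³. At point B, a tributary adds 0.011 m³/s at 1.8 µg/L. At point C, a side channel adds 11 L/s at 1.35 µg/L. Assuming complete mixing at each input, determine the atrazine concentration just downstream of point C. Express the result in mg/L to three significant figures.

0.00361 mg/L

3.3 µg/L = 0.0033 mg/L.
After input A: C = (61.4·0.0033 + 0.2·0.1) / 61.6 = 0.003614 mg/L.
1.8 µg/L = 0.0018 mg/L.
After input B: C = (61.6·0.003614 + 0.011·0.0018) / 61.61 = 0.003614 mg/L.
11 L/s = 0.011 m³/s.
1.35 µg/L = 0.00135 mg/L.
After input C: C = (61.61·0.003614 + 0.011·0.00135) / 61.62 = 0.003613 mg/L.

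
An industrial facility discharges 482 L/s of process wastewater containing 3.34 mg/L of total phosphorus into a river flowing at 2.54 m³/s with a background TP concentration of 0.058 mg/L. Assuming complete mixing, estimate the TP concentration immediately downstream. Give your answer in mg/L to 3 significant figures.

482 L/s = 0.482 m³/s.
Conservation of mass across the mixing zone: C = (0.482·3.34 + 2.54·0.058) / (0.482 + 2.54) = 1.757/3.022 = 0.5815 mg/L.

0.581 mg/L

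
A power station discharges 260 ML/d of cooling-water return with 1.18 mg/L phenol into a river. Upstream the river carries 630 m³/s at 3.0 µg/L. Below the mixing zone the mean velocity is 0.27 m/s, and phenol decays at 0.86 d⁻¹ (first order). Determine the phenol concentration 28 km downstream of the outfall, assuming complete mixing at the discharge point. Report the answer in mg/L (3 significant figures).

0.00306 mg/L

260 ML/d = 3.009 m³/s.
3.0 µg/L = 0.003 mg/L.
After complete mixing, C₀ = (3.009·1.18 + 630·0.003) / 633 = 0.008595 mg/L.
Travel time t = 2.8e+04 m / 0.27 m/s = 1.037e+05 s = 1.2 d.
C = 0.008595·exp(−0.86·1.2) = 0.008595·0.3562 = 0.003062 mg/L.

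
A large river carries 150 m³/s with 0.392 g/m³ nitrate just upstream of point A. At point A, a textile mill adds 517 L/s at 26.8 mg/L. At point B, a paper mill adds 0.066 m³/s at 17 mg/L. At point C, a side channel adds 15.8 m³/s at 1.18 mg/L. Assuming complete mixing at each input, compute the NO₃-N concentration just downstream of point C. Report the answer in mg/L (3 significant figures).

0.555 mg/L

517 L/s = 0.517 m³/s.
After input A: C = (150·0.392 + 0.517·26.8) / 150.5 = 0.4827 mg/L.
After input B: C = (150.5·0.4827 + 0.066·17) / 150.6 = 0.4899 mg/L.
After input C: C = (150.6·0.4899 + 15.8·1.18) / 166.4 = 0.5555 mg/L.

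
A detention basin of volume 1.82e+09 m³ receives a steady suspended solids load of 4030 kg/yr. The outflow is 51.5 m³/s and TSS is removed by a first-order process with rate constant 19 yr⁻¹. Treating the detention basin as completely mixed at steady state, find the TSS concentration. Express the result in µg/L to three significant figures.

Outflow Q = 51.5 m³/s × 3.156e+07 s/yr = 1.625e+09 m³/yr.
Steady-state CSTR mass balance: W = Q·C + k·V·C, so C = W/(Q + kV).
Q + kV = 1.625e+09 + 19·1.82e+09 = 3.621e+10 m³/yr.
C = 4030/3.621e+10 = 1.113e-07 kg/m³ = 0.0001113 mg/L = 0.1113 µg/L.

0.111 µg/L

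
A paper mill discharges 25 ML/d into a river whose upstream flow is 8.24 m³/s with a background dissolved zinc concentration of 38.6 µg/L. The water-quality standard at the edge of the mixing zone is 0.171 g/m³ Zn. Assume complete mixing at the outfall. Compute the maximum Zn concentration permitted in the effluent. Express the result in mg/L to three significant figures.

25 ML/d = 0.2894 m³/s.
38.6 µg/L = 0.0386 mg/L.
Mass balance: 0.171·8.529 = 0.2894·Cₑ + 8.24·0.0386.
Cₑ = (1.459 − 0.3181) / 0.2894 = 3.941 mg/L.

3.94 mg/L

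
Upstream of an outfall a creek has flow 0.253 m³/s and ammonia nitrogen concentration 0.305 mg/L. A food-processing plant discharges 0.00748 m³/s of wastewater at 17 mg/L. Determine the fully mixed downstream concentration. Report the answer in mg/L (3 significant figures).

0.784 mg/L

Conservation of mass across the mixing zone: C = (0.00748·17 + 0.253·0.305) / (0.00748 + 0.253) = 0.2043/0.2605 = 0.7844 mg/L.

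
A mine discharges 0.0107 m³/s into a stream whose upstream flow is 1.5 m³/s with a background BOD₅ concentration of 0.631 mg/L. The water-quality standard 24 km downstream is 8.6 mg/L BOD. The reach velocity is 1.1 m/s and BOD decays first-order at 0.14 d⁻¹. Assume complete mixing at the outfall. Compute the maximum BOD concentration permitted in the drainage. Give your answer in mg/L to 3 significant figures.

Travel time to the compliance point: t = 2.4e+04/1.1 = 2.182e+04 s = 0.2525 d; decay factor exp(−0.14·0.2525) = 0.9653.
So the concentration just after mixing may be at most 8.6/0.9653 = 8.909 mg/L.
Mass balance: 8.909·1.511 = 0.0107·Cₑ + 1.5·0.631.
Cₑ = (13.46 − 0.9465) / 0.0107 = 1169 mg/L.

1170 mg/L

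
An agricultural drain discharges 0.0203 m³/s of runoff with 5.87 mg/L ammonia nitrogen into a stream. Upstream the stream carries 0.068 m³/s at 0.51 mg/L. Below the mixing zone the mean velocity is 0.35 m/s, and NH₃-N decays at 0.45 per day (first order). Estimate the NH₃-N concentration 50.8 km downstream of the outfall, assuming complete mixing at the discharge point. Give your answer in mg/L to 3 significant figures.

0.818 mg/L

After complete mixing, C₀ = (0.0203·5.87 + 0.068·0.51) / 0.0883 = 1.742 mg/L.
Travel time t = 5.08e+04 m / 0.35 m/s = 1.451e+05 s = 1.68 d.
C = 1.742·exp(−0.45·1.68) = 1.742·0.4696 = 0.8181 mg/L.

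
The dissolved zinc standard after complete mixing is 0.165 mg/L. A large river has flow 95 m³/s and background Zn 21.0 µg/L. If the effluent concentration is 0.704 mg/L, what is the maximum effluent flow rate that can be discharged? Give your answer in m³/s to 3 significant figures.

25.4 m³/s

21.0 µg/L = 0.021 mg/L.
Mass balance at complete mixing: C_std·(Q_w + Q_r) = Q_w·C_e + Q_r·C_b.
Rearranging, Q_w = Q_r·(C_std − C_b)/(C_e − C_std) = 95·(0.165 − 0.021) / (0.704 − 0.165) = 25.38 m³/s.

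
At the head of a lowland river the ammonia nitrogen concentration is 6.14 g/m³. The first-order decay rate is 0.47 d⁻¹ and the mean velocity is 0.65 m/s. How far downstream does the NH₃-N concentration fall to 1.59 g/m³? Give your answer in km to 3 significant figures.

From C = C₀·e^(−kt), t = ln(C₀/C)/k = ln(6.14/1.59)/0.47 = 1.351/0.47 = 2.875 d.
Distance = v·t = 0.65 m/s × 2.484e+05 s = 1.614e+05 m = 161.4 km.

161 km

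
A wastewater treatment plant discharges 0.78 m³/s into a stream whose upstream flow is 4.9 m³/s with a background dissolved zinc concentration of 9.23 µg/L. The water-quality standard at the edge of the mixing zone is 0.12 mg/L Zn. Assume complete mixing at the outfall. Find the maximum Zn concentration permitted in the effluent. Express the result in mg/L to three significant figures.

0.816 mg/L

9.23 µg/L = 0.00923 mg/L.
Mass balance: 0.12·5.68 = 0.78·Cₑ + 4.9·0.00923.
Cₑ = (0.6816 − 0.04523) / 0.78 = 0.8159 mg/L.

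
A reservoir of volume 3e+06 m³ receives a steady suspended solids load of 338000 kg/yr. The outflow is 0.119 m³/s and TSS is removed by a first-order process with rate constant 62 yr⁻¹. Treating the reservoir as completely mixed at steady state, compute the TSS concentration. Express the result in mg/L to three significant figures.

1.78 mg/L

Outflow Q = 0.119 m³/s × 3.156e+07 s/yr = 3.755e+06 m³/yr.
Steady-state CSTR mass balance: W = Q·C + k·V·C, so C = W/(Q + kV).
Q + kV = 3.755e+06 + 62·3e+06 = 1.898e+08 m³/yr.
C = 338000/1.898e+08 = 0.001781 kg/m³ = 1.781 mg/L.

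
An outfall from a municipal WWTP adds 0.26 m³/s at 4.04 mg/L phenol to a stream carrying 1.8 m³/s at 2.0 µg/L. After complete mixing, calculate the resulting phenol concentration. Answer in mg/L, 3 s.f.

0.512 mg/L

2.0 µg/L = 0.002 mg/L.
Flow-weighted mixing gives C = (0.26·4.04 + 1.8·0.002) / (0.26 + 1.8) = 1.054/2.06 = 0.5117 mg/L.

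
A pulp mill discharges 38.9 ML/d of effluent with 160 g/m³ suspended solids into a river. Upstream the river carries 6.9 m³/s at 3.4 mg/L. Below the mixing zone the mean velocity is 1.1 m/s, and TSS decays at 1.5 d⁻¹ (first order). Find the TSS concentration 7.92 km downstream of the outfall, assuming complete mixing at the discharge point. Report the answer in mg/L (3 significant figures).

38.9 ML/d = 0.4502 m³/s.
After complete mixing, C₀ = (0.4502·160 + 6.9·3.4) / 7.35 = 12.99 mg/L.
Travel time t = 7920 m / 1.1 m/s = 7200 s = 0.08333 d.
C = 12.99·exp(−1.5·0.08333) = 12.99·0.8825 = 11.47 mg/L.

11.5 mg/L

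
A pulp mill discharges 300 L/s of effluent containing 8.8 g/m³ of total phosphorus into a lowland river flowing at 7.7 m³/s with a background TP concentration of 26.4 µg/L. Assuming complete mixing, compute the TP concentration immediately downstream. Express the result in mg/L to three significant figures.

300 L/s = 0.3 m³/s.
26.4 µg/L = 0.0264 mg/L.
Flow-weighted mixing gives C = (0.3·8.8 + 7.7·0.0264) / (0.3 + 7.7) = 2.843/8 = 0.3554 mg/L.

0.355 mg/L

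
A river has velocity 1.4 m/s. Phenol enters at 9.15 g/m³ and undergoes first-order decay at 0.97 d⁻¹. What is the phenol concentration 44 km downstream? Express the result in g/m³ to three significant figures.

Travel time t = 44 km / 1.4 m/s = 4.4e+04/1.4 = 3.143e+04 s = 0.3638 d.
First-order decay: C = 9.15·exp(−0.97·0.3638) = 9.15·0.7027 = 6.43 g/m³.

6.43 g/m³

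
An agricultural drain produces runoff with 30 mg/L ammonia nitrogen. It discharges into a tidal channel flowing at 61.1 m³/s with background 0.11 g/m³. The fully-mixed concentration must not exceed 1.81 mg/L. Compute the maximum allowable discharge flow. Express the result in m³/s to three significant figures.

Mass balance at complete mixing: C_std·(Q_w + Q_r) = Q_w·C_e + Q_r·C_b.
Rearranging, Q_w = Q_r·(C_std − C_b)/(C_e − C_std) = 61.1·(1.81 − 0.11) / (30 − 1.81) = 3.685 m³/s.

3.68 m³/s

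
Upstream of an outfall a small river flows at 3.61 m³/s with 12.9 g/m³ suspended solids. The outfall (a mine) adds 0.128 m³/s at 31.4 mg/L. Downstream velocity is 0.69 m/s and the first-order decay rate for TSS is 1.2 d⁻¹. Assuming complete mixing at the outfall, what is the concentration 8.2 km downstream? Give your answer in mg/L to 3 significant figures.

11.5 mg/L

After complete mixing, C₀ = (0.128·31.4 + 3.61·12.9) / 3.738 = 13.53 mg/L.
Travel time t = 8200 m / 0.69 m/s = 1.188e+04 s = 0.1375 d.
C = 13.53·exp(−1.2·0.1375) = 13.53·0.8478 = 11.47 mg/L.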